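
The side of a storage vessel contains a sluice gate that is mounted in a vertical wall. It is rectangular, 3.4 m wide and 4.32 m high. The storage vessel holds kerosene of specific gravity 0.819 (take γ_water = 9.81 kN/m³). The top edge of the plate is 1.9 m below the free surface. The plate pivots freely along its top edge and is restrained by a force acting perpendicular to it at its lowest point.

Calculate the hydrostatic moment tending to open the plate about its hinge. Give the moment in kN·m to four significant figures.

γ = 0.819 × 9.81 = 8.03439 kN/m³.
The centroid lies 4.32/2 = 2.16 m below the top edge, so the centroid depth is h_c = 1.9 + 2.16 = 4.06 m.
A = 3.4 × 4.32 = 14.688 m².
Resultant F = γ·h_c·A = 8.03439 × 4.06 × 14.688 = 479.117 kN.
I_c = b·h³/12 = 3.4 × 4.32³/12 = 22.8428 m⁴.
Centre of pressure: y_p = y_c + I_c/(y_c·A) = 4.06 + 22.8428/(4.06 × 14.688) = 4.06 + 0.383055 = 4.44305 m along the plane.
The resultant acts 2.16 + 0.383055 = 2.54306 m (along the plate) below the hinge at the top edge, so the moment about the hinge is M = F × 2.54306 = 479.117 × 2.54306 = 1218.42 kN·m.

M ≈ 1218 kN·m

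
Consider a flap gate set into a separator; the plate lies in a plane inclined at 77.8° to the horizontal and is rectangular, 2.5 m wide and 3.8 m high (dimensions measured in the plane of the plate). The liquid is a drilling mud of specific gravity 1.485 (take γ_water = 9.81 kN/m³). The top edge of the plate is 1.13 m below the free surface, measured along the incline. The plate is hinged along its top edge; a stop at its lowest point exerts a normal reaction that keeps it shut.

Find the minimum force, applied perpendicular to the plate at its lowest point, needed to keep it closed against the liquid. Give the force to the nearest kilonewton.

P ≈ 248 kN

γ = 1.485 × 9.81 = 14.56785 kN/m³.
Let θ = 77.8° be the plate's angle to the horizontal; measure y along the incline from where the plane meets the free surface. Vertical depth h = y·sinθ with sinθ = 0.977416.
The centroid lies 3.8/2 = 1.9 m below the top edge, so y_c = 1.13 + 1.9 = 3.03 m and h_c = 3.03 × 0.977416 = 2.96157 m.
A = 2.5 × 3.8 = 9.5 m².
Resultant F = γ·h_c·A = 14.56785 × 2.96157 × 9.5 = 409.865 kN.
I_c = b·h³/12 = 2.5 × 3.8³/12 = 11.4317 m⁴.
Centre of pressure: y_p = y_c + I_c/(y_c·A) = 3.03 + 11.4317/(3.03 × 9.5) = 3.03 + 0.397141 = 3.42714 m along the plane.
The resultant acts 1.9 + 0.397141 = 2.29714 m (along the plate) below the hinge at the top edge, so the moment about the hinge is M = F × 2.29714 = 409.865 × 2.29714 = 941.517 kN·m.
A normal force at the bottom, 3.8 m from the hinge, must supply this moment: P = 941.517/3.8 = 247.768 kN.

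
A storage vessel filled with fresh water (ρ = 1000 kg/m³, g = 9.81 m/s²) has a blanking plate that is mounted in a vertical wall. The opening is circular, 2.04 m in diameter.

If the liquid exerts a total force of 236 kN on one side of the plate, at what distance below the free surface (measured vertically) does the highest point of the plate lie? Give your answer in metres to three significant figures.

γ = ρg = 1000 × 9.81 = 9810 N/m³ = 9.81 kN/m³.
A = π(1.02)² = 3.26851 m².
From F = γ·h_c·A, the centroid depth is h_c = 236/(9.81 × 3.26851) = 7.36026 m.
The centroid is at the centre, 1.02 m below the top of the plate, so the highest point sits at h_top = 7.36026 − 1.02 = 6.34026 m below the surface.

d_top ≈ 6.34 m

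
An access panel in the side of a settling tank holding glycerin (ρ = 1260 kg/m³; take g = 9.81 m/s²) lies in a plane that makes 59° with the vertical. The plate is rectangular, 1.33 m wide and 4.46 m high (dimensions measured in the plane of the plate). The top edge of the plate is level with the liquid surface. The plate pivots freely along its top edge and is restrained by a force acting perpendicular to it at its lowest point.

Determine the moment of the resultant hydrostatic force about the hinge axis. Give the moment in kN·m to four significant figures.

γ = ρg = 1260 × 9.81 / 1000 = 12.3606 kN/m³.
The plate makes 59° with the vertical, i.e. θ = 90° − 59° = 31° to the horizontal. Measuring y along the incline from the free-surface line, vertical depth h = y·sinθ with sinθ = 0.515038.
The centroid lies 4.46/2 = 2.23 m below the top edge, so y_c = 2.23 m and h_c = 2.23 × 0.515038 = 1.14853 m.
A = 1.33 × 4.46 = 5.9318 m².
Resultant F = γ·h_c·A = 12.3606 × 1.14853 × 5.9318 = 84.2109 kN.
I_c = b·h³/12 = 1.33 × 4.46³/12 = 9.83275 m⁴.
Centre of pressure: y_p = y_c + I_c/(y_c·A) = 2.23 + 9.83275/(2.23 × 5.9318) = 2.23 + 0.743333 = 2.97333 m along the plane.
The resultant acts 2.23 + 0.743333 = 2.97333 m (along the plate) below the hinge at the top edge, so the moment about the hinge is M = F × 2.97333 = 84.2109 × 2.97333 = 250.387 kN·m.

M ≈ 250.4 kN·m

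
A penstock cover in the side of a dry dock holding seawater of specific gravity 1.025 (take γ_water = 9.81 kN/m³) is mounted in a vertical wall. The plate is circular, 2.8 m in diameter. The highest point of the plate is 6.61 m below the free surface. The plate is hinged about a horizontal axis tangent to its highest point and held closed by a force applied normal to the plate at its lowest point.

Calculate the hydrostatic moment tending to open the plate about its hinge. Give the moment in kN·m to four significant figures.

γ = 1.025 × 9.81 = 10.05525 kN/m³.
The centroid is at the centre, 1.4 m below the top of the plate, so the centroid depth is h_c = 6.61 + 1.4 = 8.01 m.
A = π(1.4)² = 6.15752 m².
Resultant F = γ·h_c·A = 10.05525 × 8.01 × 6.15752 = 495.942 kN.
I_c = πr⁴/4 = π × 1.4⁴/4 = 3.01719 m⁴.
Centre of pressure: y_p = y_c + I_c/(y_c·A) = 8.01 + 3.01719/(8.01 × 6.15752) = 8.01 + 0.0611736 = 8.07117 m along the plane.
The resultant acts 1.4 + 0.0611736 = 1.46117 m (along the plate) below the hinge at the top edge, so the moment about the hinge is M = F × 1.46117 = 495.942 × 1.46117 = 724.656 kN·m.

M ≈ 724.7 kN·m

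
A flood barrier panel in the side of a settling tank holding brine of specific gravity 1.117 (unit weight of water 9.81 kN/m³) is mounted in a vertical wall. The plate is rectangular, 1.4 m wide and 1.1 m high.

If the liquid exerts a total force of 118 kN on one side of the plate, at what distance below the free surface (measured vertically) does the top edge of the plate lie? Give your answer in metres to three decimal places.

γ = 1.117 × 9.81 = 10.95777 kN/m³.
A = 1.4 × 1.1 = 1.54 m².
From F = γ·h_c·A, the centroid depth is h_c = 118/(10.95777 × 1.54) = 6.99261 m.
The centroid lies 1.1/2 = 0.55 m below the top edge, so the top edge sits at h_top = 6.99261 − 0.55 = 6.44261 m below the surface.

d_top ≈ 6.443 m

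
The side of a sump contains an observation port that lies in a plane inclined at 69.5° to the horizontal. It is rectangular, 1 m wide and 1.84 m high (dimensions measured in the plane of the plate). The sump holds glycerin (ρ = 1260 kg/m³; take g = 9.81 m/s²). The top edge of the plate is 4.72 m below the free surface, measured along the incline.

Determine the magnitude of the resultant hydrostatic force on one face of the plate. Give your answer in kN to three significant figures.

F ≈ 120 kN

γ = ρg = 1260 × 9.81 / 1000 = 12.3606 kN/m³.
Let θ = 69.5° be the plate's angle to the horizontal; measure y along the incline from where the plane meets the free surface. Vertical depth h = y·sinθ with sinθ = 0.936672.
The centroid lies 1.84/2 = 0.92 m below the top edge, so y_c = 4.72 + 0.92 = 5.64 m and h_c = 5.64 × 0.936672 = 5.28283 m.
A = 1 × 1.84 = 1.84 m².
Resultant F = γ·h_c·A = 12.3606 × 5.28283 × 1.84 = 120.15 kN.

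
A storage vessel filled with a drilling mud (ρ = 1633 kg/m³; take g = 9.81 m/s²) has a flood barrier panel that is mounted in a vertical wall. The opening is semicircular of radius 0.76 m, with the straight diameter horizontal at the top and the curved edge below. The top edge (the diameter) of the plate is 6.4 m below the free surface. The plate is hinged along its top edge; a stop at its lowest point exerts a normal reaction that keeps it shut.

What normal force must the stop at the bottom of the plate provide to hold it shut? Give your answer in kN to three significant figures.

γ = ρg = 1633 × 9.81 / 1000 = 16.01973 kN/m³.
The centroid of a semicircle lies 4r/(3π) = 0.322554 m from the diameter, here below the top edge, so the centroid depth is h_c = 6.4 + 0.322554 = 6.72255 m.
A = πr²/2 = π × 0.76²/2 = 0.907292 m².
Resultant F = γ·h_c·A = 16.01973 × 6.72255 × 0.907292 = 97.7094 kN.
I_c = (π/8 − 8/(9π))·r⁴ = 0.109757 × 0.76⁴ = 0.0366173 m⁴.
Centre of pressure: y_p = y_c + I_c/(y_c·A) = 6.72255 + 0.0366173/(6.72255 × 0.907292) = 6.72255 + 0.00600351 = 6.72855 m along the plane.
The resultant acts 0.322554 + 0.00600351 = 0.328558 m (along the plate) below the hinge at the top edge, so the moment about the hinge is M = F × 0.328558 = 97.7094 × 0.328558 = 32.1032 kN·m.
A normal force at the bottom, 0.76 m from the hinge, must supply this moment: P = 32.1032/0.76 = 42.2411 kN.

P ≈ 42.2 kN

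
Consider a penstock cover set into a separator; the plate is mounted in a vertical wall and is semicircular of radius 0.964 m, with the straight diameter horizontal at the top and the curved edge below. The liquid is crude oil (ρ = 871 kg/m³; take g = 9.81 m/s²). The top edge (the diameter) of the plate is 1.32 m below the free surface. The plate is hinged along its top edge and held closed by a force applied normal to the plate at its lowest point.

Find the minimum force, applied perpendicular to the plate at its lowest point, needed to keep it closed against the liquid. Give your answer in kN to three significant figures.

γ = ρg = 871 × 9.81 / 1000 = 8.54451 kN/m³.
The centroid of a semicircle lies 4r/(3π) = 0.409134 m from the diameter, here below the top edge, so the centroid depth is h_c = 1.32 + 0.409134 = 1.72913 m.
A = πr²/2 = π × 0.964²/2 = 1.45973 m².
Resultant F = γ·h_c·A = 8.54451 × 1.72913 × 1.45973 = 21.5669 kN.
I_c = (π/8 − 8/(9π))·r⁴ = 0.109757 × 0.964⁴ = 0.0947852 m⁴.
Centre of pressure: y_p = y_c + I_c/(y_c·A) = 1.72913 + 0.0947852/(1.72913 × 1.45973) = 1.72913 + 0.0375526 = 1.76668 m along the plane.
The resultant acts 0.409134 + 0.0375526 = 0.446687 m (along the plate) below the hinge at the top edge, so the moment about the hinge is M = F × 0.446687 = 21.5669 × 0.446687 = 9.63365 kN·m.
A normal force at the bottom, 0.964 m from the hinge, must supply this moment: P = 9.63365/0.964 = 9.99341 kN.

P ≈ 9.99 kN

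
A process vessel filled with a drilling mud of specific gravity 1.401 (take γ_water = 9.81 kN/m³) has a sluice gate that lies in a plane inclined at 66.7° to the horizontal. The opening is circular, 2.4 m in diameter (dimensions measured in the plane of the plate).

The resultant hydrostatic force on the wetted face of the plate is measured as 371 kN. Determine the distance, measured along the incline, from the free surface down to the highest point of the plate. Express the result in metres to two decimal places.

y_top ≈ 5.30 m

γ = 1.401 × 9.81 = 13.74381 kN/m³.
A = π(1.2)² = 4.52389 m².
From F = γ·h_c·A, the centroid depth is h_c = 371/(13.74381 × 4.52389) = 5.96698 m.
Let θ = 66.7° be the plate's angle to the horizontal; measure y along the incline from where the plane meets the free surface. Vertical depth h = y·sinθ with sinθ = 0.918446.
Along the incline, y_c = h_c/sinθ = 5.96698/0.918446 = 6.49682 m.
The centroid is at the centre, 1.2 m below the top of the plate, so the highest point sits at y_top = 6.49682 − 1.2 = 5.29682 m along the incline.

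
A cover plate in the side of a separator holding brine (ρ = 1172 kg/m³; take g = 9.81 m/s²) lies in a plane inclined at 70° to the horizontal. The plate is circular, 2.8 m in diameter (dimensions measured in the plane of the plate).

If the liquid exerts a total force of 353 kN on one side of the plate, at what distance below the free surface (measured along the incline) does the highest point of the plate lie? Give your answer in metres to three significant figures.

γ = ρg = 1172 × 9.81 / 1000 = 11.49732 kN/m³.
A = π(1.4)² = 6.15752 m².
From F = γ·h_c·A, the centroid depth is h_c = 353/(11.49732 × 6.15752) = 4.98623 m.
Let θ = 70° be the plate's angle to the horizontal; measure y along the incline from where the plane meets the free surface. Vertical depth h = y·sinθ with sinθ = 0.939693.
Along the incline, y_c = h_c/sinθ = 4.98623/0.939693 = 5.30623 m.
The centroid is at the centre, 1.4 m below the top of the plate, so the highest point sits at y_top = 5.30623 − 1.4 = 3.90623 m along the incline.

y_top ≈ 3.91 m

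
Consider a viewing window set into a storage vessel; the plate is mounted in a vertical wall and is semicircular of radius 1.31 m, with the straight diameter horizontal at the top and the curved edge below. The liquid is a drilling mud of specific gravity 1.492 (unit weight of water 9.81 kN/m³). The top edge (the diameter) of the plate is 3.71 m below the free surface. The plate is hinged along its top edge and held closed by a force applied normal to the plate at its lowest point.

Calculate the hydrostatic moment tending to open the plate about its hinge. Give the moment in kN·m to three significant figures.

γ = 1.492 × 9.81 = 14.63652 kN/m³.
The centroid of a semicircle lies 4r/(3π) = 0.555981 m from the diameter, here below the top edge, so the centroid depth is h_c = 3.71 + 0.555981 = 4.26598 m.
A = πr²/2 = π × 1.31²/2 = 2.69564 m².
Resultant F = γ·h_c·A = 14.63652 × 4.26598 × 2.69564 = 168.313 kN.
I_c = (π/8 − 8/(9π))·r⁴ = 0.109757 × 1.31⁴ = 0.323234 m⁴.
Centre of pressure: y_p = y_c + I_c/(y_c·A) = 4.26598 + 0.323234/(4.26598 × 2.69564) = 4.26598 + 0.0281084 = 4.29409 m along the plane.
The resultant acts 0.555981 + 0.0281084 = 0.584089 m (along the plate) below the hinge at the top edge, so the moment about the hinge is M = F × 0.584089 = 168.313 × 0.584089 = 98.3098 kN·m.

M ≈ 98.3 kN·m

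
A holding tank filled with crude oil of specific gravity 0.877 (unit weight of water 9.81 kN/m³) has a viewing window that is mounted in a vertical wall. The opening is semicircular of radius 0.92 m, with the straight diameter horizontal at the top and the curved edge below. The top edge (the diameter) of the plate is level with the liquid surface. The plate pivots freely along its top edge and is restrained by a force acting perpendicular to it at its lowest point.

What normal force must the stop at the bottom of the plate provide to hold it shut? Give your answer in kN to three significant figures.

γ = 0.877 × 9.81 = 8.60337 kN/m³.
The centroid of a semicircle lies 4r/(3π) = 0.39046 m from the diameter, here below the top edge, so the centroid depth is h_c = 0.39046 m.
A = πr²/2 = π × 0.92²/2 = 1.32952 m².
Resultant F = γ·h_c·A = 8.60337 × 0.39046 × 1.32952 = 4.46622 kN.
I_c = (π/8 − 8/(9π))·r⁴ = 0.109757 × 0.92⁴ = 0.0786291 m⁴.
Centre of pressure: y_p = y_c + I_c/(y_c·A) = 0.39046 + 0.0786291/(0.39046 × 1.32952) = 0.39046 + 0.151465 = 0.541925 m along the plane.
The resultant acts 0.39046 + 0.151465 = 0.541925 m (along the plate) below the hinge at the top edge, so the moment about the hinge is M = F × 0.541925 = 4.46622 × 0.541925 = 2.42036 kN·m.
A normal force at the bottom, 0.92 m from the hinge, must supply this moment: P = 2.42036/0.92 = 2.63083 kN.

P ≈ 2.63 kN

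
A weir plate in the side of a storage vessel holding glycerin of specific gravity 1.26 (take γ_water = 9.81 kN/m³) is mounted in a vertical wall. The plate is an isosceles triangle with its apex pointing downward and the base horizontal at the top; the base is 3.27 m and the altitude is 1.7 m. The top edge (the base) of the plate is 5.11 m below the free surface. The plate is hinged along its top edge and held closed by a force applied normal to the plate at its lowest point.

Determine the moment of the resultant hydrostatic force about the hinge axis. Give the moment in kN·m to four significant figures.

M ≈ 116.0 kN·m

γ = 1.26 × 9.81 = 12.3606 kN/m³.
With the apex down, the centroid sits h/3 = 1.7/3 = 0.566667 m below the base (the top edge), so the centroid depth is h_c = 5.11 + 0.566667 = 5.67667 m.
A = ½ × 3.27 × 1.7 = 2.7795 m².
Resultant F = γ·h_c·A = 12.3606 × 5.67667 × 2.7795 = 195.029 kN.
I_c = b·h³/36 = 3.27 × 1.7³/36 = 0.446264 m⁴.
Centre of pressure: y_p = y_c + I_c/(y_c·A) = 5.67667 + 0.446264/(5.67667 × 2.7795) = 5.67667 + 0.0282834 = 5.70495 m along the plane.
The resultant acts 0.566667 + 0.0282834 = 0.59495 m (along the plate) below the hinge at the top edge, so the moment about the hinge is M = F × 0.59495 = 195.029 × 0.59495 = 116.033 kN·m.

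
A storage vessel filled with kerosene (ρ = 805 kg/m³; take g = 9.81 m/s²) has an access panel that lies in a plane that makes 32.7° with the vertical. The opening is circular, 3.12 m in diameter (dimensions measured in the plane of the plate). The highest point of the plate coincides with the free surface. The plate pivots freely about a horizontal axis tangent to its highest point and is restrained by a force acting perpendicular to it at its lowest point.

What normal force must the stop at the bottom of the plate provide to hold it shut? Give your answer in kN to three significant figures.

P ≈ 49.5 kN

γ = ρg = 805 × 9.81 / 1000 = 7.89705 kN/m³.
The plate makes 32.7° with the vertical, i.e. θ = 90° − 32.7° = 57.3° to the horizontal. Measuring y along the incline from the free-surface line, vertical depth h = y·sinθ with sinθ = 0.841511.
The centroid is at the centre, 1.56 m below the top of the plate, so y_c = 1.56 m and h_c = 1.56 × 0.841511 = 1.31276 m.
A = π(1.56)² = 7.64538 m².
Resultant F = γ·h_c·A = 7.89705 × 1.31276 × 7.64538 = 79.2591 kN.
I_c = πr⁴/4 = π × 1.56⁴/4 = 4.65145 m⁴.
Centre of pressure: y_p = y_c + I_c/(y_c·A) = 1.56 + 4.65145/(1.56 × 7.64538) = 1.56 + 0.39 = 1.95 m along the plane.
The resultant acts 1.56 + 0.39 = 1.95 m (along the plate) below the hinge at the top edge, so the moment about the hinge is M = F × 1.95 = 79.2591 × 1.95 = 154.555 kN·m.
A normal force at the bottom, 3.12 m from the hinge, must supply this moment: P = 154.555/3.12 = 49.5369 kN.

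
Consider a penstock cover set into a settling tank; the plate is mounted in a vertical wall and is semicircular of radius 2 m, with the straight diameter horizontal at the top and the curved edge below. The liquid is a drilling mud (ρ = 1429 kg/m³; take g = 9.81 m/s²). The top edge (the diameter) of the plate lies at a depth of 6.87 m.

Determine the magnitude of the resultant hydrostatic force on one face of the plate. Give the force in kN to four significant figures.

F ≈ 679.9 kN

γ = ρg = 1429 × 9.81 / 1000 = 14.01849 kN/m³.
The centroid of a semicircle lies 4r/(3π) = 0.848826 m from the diameter, here below the top edge, so the centroid depth is h_c = 6.87 + 0.848826 = 7.71883 m.
A = πr²/2 = π × 2²/2 = 6.28319 m².
Resultant F = γ·h_c·A = 14.01849 × 7.71883 × 6.28319 = 679.881 kN.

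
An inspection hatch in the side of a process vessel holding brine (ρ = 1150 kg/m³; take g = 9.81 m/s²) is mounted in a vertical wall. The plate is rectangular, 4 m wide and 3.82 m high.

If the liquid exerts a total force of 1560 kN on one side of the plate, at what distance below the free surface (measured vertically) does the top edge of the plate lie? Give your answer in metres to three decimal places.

γ = ρg = 1150 × 9.81 / 1000 = 11.2815 kN/m³.
A = 4 × 3.82 = 15.28 m².
From F = γ·h_c·A, the centroid depth is h_c = 1560/(11.2815 × 15.28) = 9.0497 m.
The centroid lies 3.82/2 = 1.91 m below the top edge, so the top edge sits at h_top = 9.0497 − 1.91 = 7.1397 m below the surface.

d_top ≈ 7.140 m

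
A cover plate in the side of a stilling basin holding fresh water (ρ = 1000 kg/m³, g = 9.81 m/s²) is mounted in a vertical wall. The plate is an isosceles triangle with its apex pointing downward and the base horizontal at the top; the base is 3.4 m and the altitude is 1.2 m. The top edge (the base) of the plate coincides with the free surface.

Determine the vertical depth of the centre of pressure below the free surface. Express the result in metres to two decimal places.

h_p = 0.60 m

γ = ρg = 1000 × 9.81 = 9810 N/m³ = 9.81 kN/m³.
With the apex down, the centroid sits h/3 = 1.2/3 = 0.4 m below the base (the top edge), so the centroid depth is h_c = 0.4 m.
A = ½ × 3.4 × 1.2 = 2.04 m².
Resultant F = γ·h_c·A = 9.81 × 0.4 × 2.04 = 8.00496 kN.
I_c = b·h³/36 = 3.4 × 1.2³/36 = 0.1632 m⁴.
Centre of pressure: y_p = y_c + I_c/(y_c·A) = 0.4 + 0.1632/(0.4 × 2.04) = 0.4 + 0.2 = 0.6 m along the plane.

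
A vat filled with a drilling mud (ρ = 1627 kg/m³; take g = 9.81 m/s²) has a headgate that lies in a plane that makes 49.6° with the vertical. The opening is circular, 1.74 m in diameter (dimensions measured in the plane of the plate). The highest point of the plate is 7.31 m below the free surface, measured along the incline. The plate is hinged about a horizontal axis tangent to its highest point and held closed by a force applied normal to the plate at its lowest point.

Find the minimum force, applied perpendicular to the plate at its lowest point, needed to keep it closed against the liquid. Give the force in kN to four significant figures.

P ≈ 103.3 kN

γ = ρg = 1627 × 9.81 / 1000 = 15.96087 kN/m³.
The plate makes 49.6° with the vertical, i.e. θ = 90° − 49.6° = 40.4° to the horizontal. Measuring y along the incline from the free-surface line, vertical depth h = y·sinθ with sinθ = 0.648120.
The centroid is at the centre, 0.87 m below the top of the plate, so y_c = 7.31 + 0.87 = 8.18 m and h_c = 8.18 × 0.648120 = 5.30162 m.
A = π(0.87)² = 2.37787 m².
Resultant F = γ·h_c·A = 15.96087 × 5.30162 × 2.37787 = 201.212 kN.
I_c = πr⁴/4 = π × 0.87⁴/4 = 0.449953 m⁴.
Centre of pressure: y_p = y_c + I_c/(y_c·A) = 8.18 + 0.449953/(8.18 × 2.37787) = 8.18 + 0.0231327 = 8.20313 m along the plane.
The resultant acts 0.87 + 0.0231327 = 0.893133 m (along the plate) below the hinge at the top edge, so the moment about the hinge is M = F × 0.893133 = 201.212 × 0.893133 = 179.709 kN·m.
A normal force at the bottom, 1.74 m from the hinge, must supply this moment: P = 179.709/1.74 = 103.281 kN.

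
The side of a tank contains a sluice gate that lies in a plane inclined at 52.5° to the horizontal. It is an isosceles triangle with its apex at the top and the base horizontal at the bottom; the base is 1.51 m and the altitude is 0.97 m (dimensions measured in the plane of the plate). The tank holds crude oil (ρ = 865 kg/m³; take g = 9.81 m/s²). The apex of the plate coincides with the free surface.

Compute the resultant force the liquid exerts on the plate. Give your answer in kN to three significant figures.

γ = ρg = 865 × 9.81 / 1000 = 8.48565 kN/m³.
Let θ = 52.5° be the plate's angle to the horizontal; measure y along the incline from where the plane meets the free surface. Vertical depth h = y·sinθ with sinθ = 0.793353.
With the apex up, the centroid sits 2h/3 = 2 × 0.97/3 = 0.646667 m below the apex, so y_c = 0.646667 m and h_c = 0.646667 × 0.793353 = 0.513035 m.
A = ½ × 1.51 × 0.97 = 0.73235 m².
Resultant F = γ·h_c·A = 8.48565 × 0.513035 × 0.73235 = 3.18824 kN.

F ≈ 3.19 kN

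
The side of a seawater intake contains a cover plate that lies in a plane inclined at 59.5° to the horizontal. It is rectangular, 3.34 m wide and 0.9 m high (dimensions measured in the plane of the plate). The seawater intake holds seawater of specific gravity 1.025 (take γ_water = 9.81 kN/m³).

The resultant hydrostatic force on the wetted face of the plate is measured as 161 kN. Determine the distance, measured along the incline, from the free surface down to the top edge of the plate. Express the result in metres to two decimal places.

γ = 1.025 × 9.81 = 10.05525 kN/m³.
A = 3.34 × 0.9 = 3.006 m².
From F = γ·h_c·A, the centroid depth is h_c = 161/(10.05525 × 3.006) = 5.32653 m.
Let θ = 59.5° be the plate's angle to the horizontal; measure y along the incline from where the plane meets the free surface. Vertical depth h = y·sinθ with sinθ = 0.861629.
Along the incline, y_c = h_c/sinθ = 5.32653/0.861629 = 6.18193 m.
The centroid lies 0.9/2 = 0.45 m below the top edge, so the top edge sits at y_top = 6.18193 − 0.45 = 5.73193 m along the incline.

y_top ≈ 5.73 m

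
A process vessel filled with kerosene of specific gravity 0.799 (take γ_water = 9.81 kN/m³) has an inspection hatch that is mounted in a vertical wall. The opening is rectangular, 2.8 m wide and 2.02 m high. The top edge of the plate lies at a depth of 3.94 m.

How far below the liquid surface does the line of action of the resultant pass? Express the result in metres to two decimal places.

h_p = 5.02 m

γ = 0.799 × 9.81 = 7.83819 kN/m³.
The centroid lies 2.02/2 = 1.01 m below the top edge, so the centroid depth is h_c = 3.94 + 1.01 = 4.95 m.
A = 2.8 × 2.02 = 5.656 m².
Resultant F = γ·h_c·A = 7.83819 × 4.95 × 5.656 = 219.447 kN.
I_c = b·h³/12 = 2.8 × 2.02³/12 = 1.92323 m⁴.
Centre of pressure: y_p = y_c + I_c/(y_c·A) = 4.95 + 1.92323/(4.95 × 5.656) = 4.95 + 0.0686937 = 5.01869 m along the plane.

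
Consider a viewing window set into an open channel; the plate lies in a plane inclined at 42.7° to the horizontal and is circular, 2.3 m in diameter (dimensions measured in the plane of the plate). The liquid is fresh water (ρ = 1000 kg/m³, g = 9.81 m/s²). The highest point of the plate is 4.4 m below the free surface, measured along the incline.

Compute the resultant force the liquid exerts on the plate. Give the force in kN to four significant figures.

F ≈ 153.4 kN

γ = ρg = 1000 × 9.81 = 9810 N/m³ = 9.81 kN/m³.
Let θ = 42.7° be the plate's angle to the horizontal; measure y along the incline from where the plane meets the free surface. Vertical depth h = y·sinθ with sinθ = 0.678160.
The centroid is at the centre, 1.15 m below the top of the plate, so y_c = 4.4 + 1.15 = 5.55 m and h_c = 5.55 × 0.678160 = 3.76379 m.
A = π(1.15)² = 4.15476 m².
Resultant F = γ·h_c·A = 9.81 × 3.76379 × 4.15476 = 153.405 kN.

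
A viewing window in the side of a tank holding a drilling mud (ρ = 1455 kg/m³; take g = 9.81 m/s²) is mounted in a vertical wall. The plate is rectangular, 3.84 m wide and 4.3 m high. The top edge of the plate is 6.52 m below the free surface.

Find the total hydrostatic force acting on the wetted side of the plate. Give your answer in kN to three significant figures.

γ = ρg = 1455 × 9.81 / 1000 = 14.27355 kN/m³.
The centroid lies 4.3/2 = 2.15 m below the top edge, so the centroid depth is h_c = 6.52 + 2.15 = 8.67 m.
A = 3.84 × 4.3 = 16.512 m².
Resultant F = γ·h_c·A = 14.27355 × 8.67 × 16.512 = 2043.39 kN.

F ≈ 2040 kN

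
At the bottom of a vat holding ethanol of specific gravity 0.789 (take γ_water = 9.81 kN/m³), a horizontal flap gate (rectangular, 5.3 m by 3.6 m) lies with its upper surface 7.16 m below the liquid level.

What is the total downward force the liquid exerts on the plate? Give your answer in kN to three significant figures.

F ≈ 1060 kN

γ = 0.789 × 9.81 = 7.74009 kN/m³.
The plate is horizontal, so pressure is uniform at p = γ·h = 7.74009 × 7.16 = 55.419 kN/m².
A = 5.3 × 3.6 = 19.08 m².
F = p·A = 55.419 × 19.08 = 1057.39 kN.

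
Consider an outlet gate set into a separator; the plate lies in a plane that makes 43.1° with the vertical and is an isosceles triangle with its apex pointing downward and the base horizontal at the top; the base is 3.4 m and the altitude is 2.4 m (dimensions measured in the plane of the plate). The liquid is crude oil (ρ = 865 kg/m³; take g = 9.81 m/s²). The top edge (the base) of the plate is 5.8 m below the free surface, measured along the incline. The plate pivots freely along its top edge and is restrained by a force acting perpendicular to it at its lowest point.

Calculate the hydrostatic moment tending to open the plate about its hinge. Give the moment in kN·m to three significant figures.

γ = ρg = 865 × 9.81 / 1000 = 8.48565 kN/m³.
The plate makes 43.1° with the vertical, i.e. θ = 90° − 43.1° = 46.9° to the horizontal. Measuring y along the incline from the free-surface line, vertical depth h = y·sinθ with sinθ = 0.730162.
With the apex down, the centroid sits h/3 = 2.4/3 = 0.8 m below the base (the top edge), so y_c = 5.8 + 0.8 = 6.6 m and h_c = 6.6 × 0.730162 = 4.81907 m.
A = ½ × 3.4 × 2.4 = 4.08 m².
Resultant F = γ·h_c·A = 8.48565 × 4.81907 × 4.08 = 166.843 kN.
I_c = b·h³/36 = 3.4 × 2.4³/36 = 1.3056 m⁴.
Centre of pressure: y_p = y_c + I_c/(y_c·A) = 6.6 + 1.3056/(6.6 × 4.08) = 6.6 + 0.0484848 = 6.64848 m along the plane.
The resultant acts 0.8 + 0.0484848 = 0.848485 m (along the plate) below the hinge at the top edge, so the moment about the hinge is M = F × 0.848485 = 166.843 × 0.848485 = 141.564 kN·m.

M ≈ 142 kN·m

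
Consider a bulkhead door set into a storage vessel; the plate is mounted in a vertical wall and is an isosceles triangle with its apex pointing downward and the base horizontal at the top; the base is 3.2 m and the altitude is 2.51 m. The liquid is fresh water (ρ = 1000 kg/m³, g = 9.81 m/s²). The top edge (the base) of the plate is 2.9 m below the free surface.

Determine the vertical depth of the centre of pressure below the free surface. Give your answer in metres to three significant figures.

h_p = 3.83 m

γ = ρg = 1000 × 9.81 = 9810 N/m³ = 9.81 kN/m³.
With the apex down, the centroid sits h/3 = 2.51/3 = 0.836667 m below the base (the top edge), so the centroid depth is h_c = 2.9 + 0.836667 = 3.73667 m.
A = ½ × 3.2 × 2.51 = 4.016 m².
Resultant F = γ·h_c·A = 9.81 × 3.73667 × 4.016 = 147.213 kN.
I_c = b·h³/36 = 3.2 × 2.51³/36 = 1.40562 m⁴.
Centre of pressure: y_p = y_c + I_c/(y_c·A) = 3.73667 + 1.40562/(3.73667 × 4.016) = 3.73667 + 0.0936676 = 3.83034 m along the plane.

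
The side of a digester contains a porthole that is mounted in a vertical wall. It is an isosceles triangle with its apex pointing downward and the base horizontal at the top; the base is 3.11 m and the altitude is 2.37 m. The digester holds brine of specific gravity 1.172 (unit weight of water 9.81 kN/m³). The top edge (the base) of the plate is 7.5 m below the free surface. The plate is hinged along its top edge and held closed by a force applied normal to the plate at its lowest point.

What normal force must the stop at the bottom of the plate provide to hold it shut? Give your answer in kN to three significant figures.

γ = 1.172 × 9.81 = 11.49732 kN/m³.
With the apex down, the centroid sits h/3 = 2.37/3 = 0.79 m below the base (the top edge), so the centroid depth is h_c = 7.5 + 0.79 = 8.29 m.
A = ½ × 3.11 × 2.37 = 3.68535 m².
Resultant F = γ·h_c·A = 11.49732 × 8.29 × 3.68535 = 351.261 kN.
I_c = b·h³/36 = 3.11 × 2.37³/36 = 1.15001 m⁴.
Centre of pressure: y_p = y_c + I_c/(y_c·A) = 8.29 + 1.15001/(8.29 × 3.68535) = 8.29 + 0.0376416 = 8.32764 m along the plane.
The resultant acts 0.79 + 0.0376416 = 0.827642 m (along the plate) below the hinge at the top edge, so the moment about the hinge is M = F × 0.827642 = 351.261 × 0.827642 = 290.718 kN·m.
A normal force at the bottom, 2.37 m from the hinge, must supply this moment: P = 290.718/2.37 = 122.666 kN.

P ≈ 123 kN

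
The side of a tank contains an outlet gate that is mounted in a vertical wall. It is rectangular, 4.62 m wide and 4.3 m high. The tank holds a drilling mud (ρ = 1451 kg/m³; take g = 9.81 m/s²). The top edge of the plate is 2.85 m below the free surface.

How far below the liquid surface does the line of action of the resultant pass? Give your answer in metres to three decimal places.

γ = ρg = 1451 × 9.81 / 1000 = 14.23431 kN/m³.
The centroid lies 4.3/2 = 2.15 m below the top edge, so the centroid depth is h_c = 2.85 + 2.15 = 5 m.
A = 4.62 × 4.3 = 19.866 m².
Resultant F = γ·h_c·A = 14.23431 × 5 × 19.866 = 1413.89 kN.
I_c = b·h³/12 = 4.62 × 4.3³/12 = 30.6102 m⁴.
Centre of pressure: y_p = y_c + I_c/(y_c·A) = 5 + 30.6102/(5 × 19.866) = 5 + 0.308167 = 5.30817 m along the plane.

h_p = 5.308 m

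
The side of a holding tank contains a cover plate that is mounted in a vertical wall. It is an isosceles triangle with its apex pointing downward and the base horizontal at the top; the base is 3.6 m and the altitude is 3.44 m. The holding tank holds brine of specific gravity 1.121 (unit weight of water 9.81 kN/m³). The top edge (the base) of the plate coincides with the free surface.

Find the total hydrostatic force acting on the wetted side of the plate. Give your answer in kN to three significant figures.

γ = 1.121 × 9.81 = 10.99701 kN/m³.
With the apex down, the centroid sits h/3 = 3.44/3 = 1.14667 m below the base (the top edge), so the centroid depth is h_c = 1.14667 m.
A = ½ × 3.6 × 3.44 = 6.192 m².
Resultant F = γ·h_c·A = 10.99701 × 1.14667 × 6.192 = 78.0808 kN.

F ≈ 78.1 kN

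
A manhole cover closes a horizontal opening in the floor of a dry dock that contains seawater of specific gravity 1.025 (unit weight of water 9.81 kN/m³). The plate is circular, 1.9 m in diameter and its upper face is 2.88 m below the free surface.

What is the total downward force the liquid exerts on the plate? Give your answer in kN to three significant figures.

F ≈ 82.1 kN

γ = 1.025 × 9.81 = 10.05525 kN/m³.
The plate is horizontal, so pressure is uniform at p = γ·h = 10.05525 × 2.88 = 28.9591 kN/m².
A = π(0.95)² = 2.83529 m².
F = p·A = 28.9591 × 2.83529 = 82.1074 kN.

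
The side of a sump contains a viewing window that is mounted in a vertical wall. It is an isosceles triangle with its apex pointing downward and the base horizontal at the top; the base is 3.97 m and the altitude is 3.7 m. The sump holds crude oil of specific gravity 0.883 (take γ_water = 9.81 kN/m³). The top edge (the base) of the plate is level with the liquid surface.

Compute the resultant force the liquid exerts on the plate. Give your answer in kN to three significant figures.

F ≈ 78.5 kN

γ = 0.883 × 9.81 = 8.66223 kN/m³.
With the apex down, the centroid sits h/3 = 3.7/3 = 1.23333 m below the base (the top edge), so the centroid depth is h_c = 1.23333 m.
A = ½ × 3.97 × 3.7 = 7.3445 m².
Resultant F = γ·h_c·A = 8.66223 × 1.23333 × 7.3445 = 78.4641 kN.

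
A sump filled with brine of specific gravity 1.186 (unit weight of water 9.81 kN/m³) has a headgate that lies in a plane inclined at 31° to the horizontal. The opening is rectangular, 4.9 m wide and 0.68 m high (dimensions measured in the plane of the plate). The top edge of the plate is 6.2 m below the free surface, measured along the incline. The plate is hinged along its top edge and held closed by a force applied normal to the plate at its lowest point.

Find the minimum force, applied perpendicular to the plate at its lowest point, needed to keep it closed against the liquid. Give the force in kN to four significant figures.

P ≈ 66.42 kN

γ = 1.186 × 9.81 = 11.63466 kN/m³.
Let θ = 31° be the plate's angle to the horizontal; measure y along the incline from where the plane meets the free surface. Vertical depth h = y·sinθ with sinθ = 0.515038.
The centroid lies 0.68/2 = 0.34 m below the top edge, so y_c = 6.2 + 0.34 = 6.54 m and h_c = 6.54 × 0.515038 = 3.36835 m.
A = 4.9 × 0.68 = 3.332 m².
Resultant F = γ·h_c·A = 11.63466 × 3.36835 × 3.332 = 130.58 kN.
I_c = b·h³/12 = 4.9 × 0.68³/12 = 0.128393 m⁴.
Centre of pressure: y_p = y_c + I_c/(y_c·A) = 6.54 + 0.128393/(6.54 × 3.332) = 6.54 + 0.00589194 = 6.54589 m along the plane.
The resultant acts 0.34 + 0.00589194 = 0.345892 m (along the plate) below the hinge at the top edge, so the moment about the hinge is M = F × 0.345892 = 130.58 × 0.345892 = 45.1666 kN·m.
A normal force at the bottom, 0.68 m from the hinge, must supply this moment: P = 45.1666/0.68 = 66.4215 kN.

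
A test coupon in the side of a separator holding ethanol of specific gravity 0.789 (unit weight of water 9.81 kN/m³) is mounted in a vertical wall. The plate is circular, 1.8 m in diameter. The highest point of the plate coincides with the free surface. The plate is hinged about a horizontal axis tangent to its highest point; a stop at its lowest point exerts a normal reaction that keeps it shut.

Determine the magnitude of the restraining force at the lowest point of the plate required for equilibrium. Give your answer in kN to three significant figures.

γ = 0.789 × 9.81 = 7.74009 kN/m³.
The centroid is at the centre, 0.9 m below the top of the plate, so the centroid depth is h_c = 0.9 m.
A = π(0.9)² = 2.54469 m².
Resultant F = γ·h_c·A = 7.74009 × 0.9 × 2.54469 = 17.7265 kN.
I_c = πr⁴/4 = π × 0.9⁴/4 = 0.5153 m⁴.
Centre of pressure: y_p = y_c + I_c/(y_c·A) = 0.9 + 0.5153/(0.9 × 2.54469) = 0.9 + 0.225 = 1.125 m along the plane.
The resultant acts 0.9 + 0.225 = 1.125 m (along the plate) below the hinge at the top edge, so the moment about the hinge is M = F × 1.125 = 17.7265 × 1.125 = 19.9423 kN·m.
A normal force at the bottom, 1.8 m from the hinge, must supply this moment: P = 19.9423/1.8 = 11.0791 kN.

P ≈ 11.1 kN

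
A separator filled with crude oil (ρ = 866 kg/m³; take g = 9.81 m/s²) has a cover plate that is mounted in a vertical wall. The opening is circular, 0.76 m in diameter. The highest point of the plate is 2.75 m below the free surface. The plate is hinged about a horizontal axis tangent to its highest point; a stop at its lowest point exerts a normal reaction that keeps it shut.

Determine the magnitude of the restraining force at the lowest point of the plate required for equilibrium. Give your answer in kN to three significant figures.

P ≈ 6.21 kN

γ = ρg = 866 × 9.81 / 1000 = 8.49546 kN/m³.
The centroid is at the centre, 0.38 m below the top of the plate, so the centroid depth is h_c = 2.75 + 0.38 = 3.13 m.
A = π(0.38)² = 0.453646 m².
Resultant F = γ·h_c·A = 8.49546 × 3.13 × 0.453646 = 12.0628 kN.
I_c = πr⁴/4 = π × 0.38⁴/4 = 0.0163766 m⁴.
Centre of pressure: y_p = y_c + I_c/(y_c·A) = 3.13 + 0.0163766/(3.13 × 0.453646) = 3.13 + 0.0115335 = 3.14153 m along the plane.
The resultant acts 0.38 + 0.0115335 = 0.391533 m (along the plate) below the hinge at the top edge, so the moment about the hinge is M = F × 0.391533 = 12.0628 × 0.391533 = 4.72298 kN·m.
A normal force at the bottom, 0.76 m from the hinge, must supply this moment: P = 4.72298/0.76 = 6.21445 kN.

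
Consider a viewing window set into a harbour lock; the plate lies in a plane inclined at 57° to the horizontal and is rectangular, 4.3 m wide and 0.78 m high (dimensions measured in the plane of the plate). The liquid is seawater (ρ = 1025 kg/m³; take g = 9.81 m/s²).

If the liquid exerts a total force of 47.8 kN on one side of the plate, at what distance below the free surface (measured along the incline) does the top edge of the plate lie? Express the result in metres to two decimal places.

y_top ≈ 1.30 m

γ = ρg = 1025 × 9.81 / 1000 = 10.05525 kN/m³.
A = 4.3 × 0.78 = 3.354 m².
From F = γ·h_c·A, the centroid depth is h_c = 47.8/(10.05525 × 3.354) = 1.41733 m.
Let θ = 57° be the plate's angle to the horizontal; measure y along the incline from where the plane meets the free surface. Vertical depth h = y·sinθ with sinθ = 0.838671.
Along the incline, y_c = h_c/sinθ = 1.41733/0.838671 = 1.68997 m.
The centroid lies 0.78/2 = 0.39 m below the top edge, so the top edge sits at y_top = 1.68997 − 0.39 = 1.29997 m along the incline.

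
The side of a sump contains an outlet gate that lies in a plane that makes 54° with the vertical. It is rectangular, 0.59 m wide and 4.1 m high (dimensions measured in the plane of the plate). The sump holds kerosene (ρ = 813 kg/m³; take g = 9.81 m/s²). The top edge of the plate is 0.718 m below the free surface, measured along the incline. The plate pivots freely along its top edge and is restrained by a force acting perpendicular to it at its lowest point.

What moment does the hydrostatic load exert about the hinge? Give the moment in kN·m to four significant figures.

γ = ρg = 813 × 9.81 / 1000 = 7.97553 kN/m³.
The plate makes 54° with the vertical, i.e. θ = 90° − 54° = 36° to the horizontal. Measuring y along the incline from the free-surface line, vertical depth h = y·sinθ with sinθ = 0.587785.
The centroid lies 4.1/2 = 2.05 m below the top edge, so y_c = 0.718 + 2.05 = 2.768 m and h_c = 2.768 × 0.587785 = 1.62699 m.
A = 0.59 × 4.1 = 2.419 m².
Resultant F = γ·h_c·A = 7.97553 × 1.62699 × 2.419 = 31.3892 kN.
I_c = b·h³/12 = 0.59 × 4.1³/12 = 3.38862 m⁴.
Centre of pressure: y_p = y_c + I_c/(y_c·A) = 2.768 + 3.38862/(2.768 × 2.419) = 2.768 + 0.506082 = 3.27408 m along the plane.
The resultant acts 2.05 + 0.506082 = 2.55608 m (along the plate) below the hinge at the top edge, so the moment about the hinge is M = F × 2.55608 = 31.3892 × 2.55608 = 80.2333 kN·m.

M ≈ 80.23 kN·m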